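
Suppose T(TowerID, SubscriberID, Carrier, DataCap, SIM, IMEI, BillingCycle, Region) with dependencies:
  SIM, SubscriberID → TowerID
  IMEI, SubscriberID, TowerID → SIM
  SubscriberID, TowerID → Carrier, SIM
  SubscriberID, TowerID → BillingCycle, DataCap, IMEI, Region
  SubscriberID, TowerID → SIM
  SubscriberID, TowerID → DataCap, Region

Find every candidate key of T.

Attributes never on any right-hand side: {SubscriberID} — every candidate key must contain it.
{SIM, SubscriberID}⁺ = {BillingCycle, Carrier, DataCap, IMEI, Region, SIM, SubscriberID, TowerID} — all of the relation — so {SIM, SubscriberID} is a candidate key.
{SubscriberID, TowerID}⁺ = {BillingCycle, Carrier, DataCap, IMEI, Region, SIM, SubscriberID, TowerID} — all of the relation — so {SubscriberID, TowerID} is a candidate key.
Any other superkey properly contains one of these, so there are no further candidate keys.

{SIM, SubscriberID}, {SubscriberID, TowerID}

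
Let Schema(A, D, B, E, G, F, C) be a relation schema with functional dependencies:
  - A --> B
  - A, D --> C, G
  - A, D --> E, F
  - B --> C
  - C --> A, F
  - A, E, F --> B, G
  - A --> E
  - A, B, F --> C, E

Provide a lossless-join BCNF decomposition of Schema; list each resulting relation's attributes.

{A, B, C, E, F, G}; {A, D}

Candidate keys of the original relation: {A, D}, {B, D}, {C, D}.
In {A, B, C, D, E, F, G}, {A} is not a superkey ({A}⁺ restricted to this set is {A, B, C, E, F, G}), so split on A --> B, C, E, F, G into {A, B, C, E, F, G} and {A, D}.
{A, B, C, E, F, G} has no BCNF violation.
{A, D} has no BCNF violation.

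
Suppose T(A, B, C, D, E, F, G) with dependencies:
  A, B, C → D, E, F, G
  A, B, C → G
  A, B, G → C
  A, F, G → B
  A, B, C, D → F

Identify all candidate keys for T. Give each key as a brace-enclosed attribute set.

{A} never appears on the right of any FD, so every key must include it.
{A, B, C}⁺ = {A, B, C, D, E, F, G} — all of the relation — so {A, B, C} is a candidate key.
{A, B, G}⁺ = {A, B, C, D, E, F, G} — all of the relation — so {A, B, G} is a candidate key.
{A, F, G}⁺ = {A, B, C, D, E, F, G} — all of the relation — so {A, F, G} is a candidate key.
Any other superkey properly contains one of these, so there are no further candidate keys.

{A, B, C}, {A, B, G}, {A, F, G}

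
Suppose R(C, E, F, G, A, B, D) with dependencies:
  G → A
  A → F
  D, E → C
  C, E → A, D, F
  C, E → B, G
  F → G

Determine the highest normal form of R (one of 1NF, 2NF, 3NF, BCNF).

Candidate keys: {C, E}, {D, E}. Prime attributes: {C, D, E}.
G → A breaks BCNF: {G}⁺ = {A, F, G}, so {G} is not a superkey.
G → A has non-prime {A} on the right and a non-superkey on the left, so 3NF fails.
No proper subset of a key has a non-prime attribute in its closure, so there is no partial dependency; 2NF holds.

2NF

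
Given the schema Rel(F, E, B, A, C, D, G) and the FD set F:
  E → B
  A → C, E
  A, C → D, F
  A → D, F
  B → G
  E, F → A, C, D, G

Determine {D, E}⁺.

Start with {D, E}.
E → B applies; add {B} → now {B, D, E}.
B → G applies; add {G} → now {B, D, E, G}.
No further FD applies.

{B, D, E, G}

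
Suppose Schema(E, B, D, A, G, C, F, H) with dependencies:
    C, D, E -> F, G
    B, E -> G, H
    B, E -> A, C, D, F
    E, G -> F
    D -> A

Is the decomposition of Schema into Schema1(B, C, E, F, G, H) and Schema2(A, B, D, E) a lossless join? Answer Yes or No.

Yes

The shared attributes are {B, E} and {B, E}⁺ = {A, B, C, D, E, F, G, H}.
This includes all of Schema1, so the common attributes are a superkey of Schema1 — the join is lossless.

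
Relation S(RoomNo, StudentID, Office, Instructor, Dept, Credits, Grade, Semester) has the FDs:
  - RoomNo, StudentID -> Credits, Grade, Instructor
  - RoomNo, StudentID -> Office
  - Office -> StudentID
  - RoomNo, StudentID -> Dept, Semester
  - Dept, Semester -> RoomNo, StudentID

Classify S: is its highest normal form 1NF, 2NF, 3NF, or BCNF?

3NF

Candidate keys: {Dept, Semester}, {Office, RoomNo}, {RoomNo, StudentID}. Prime attributes: {Dept, Office, RoomNo, Semester, StudentID}.
Office -> StudentID: {Office}⁺ = {Office, StudentID}, which is not all of the attributes, so the left side is not a superkey — BCNF is violated.
But every attribute on its right side ({StudentID}) is prime, and the same holds for every other non-superkey FD, so 3NF still holds.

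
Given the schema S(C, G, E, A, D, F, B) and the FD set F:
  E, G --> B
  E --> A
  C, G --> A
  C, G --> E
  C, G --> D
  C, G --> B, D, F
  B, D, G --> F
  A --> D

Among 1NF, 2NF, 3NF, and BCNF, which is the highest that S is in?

Candidate key: {C, G}. Prime attributes: {C, G}.
E, G --> B breaks BCNF: {E, G}⁺ = {A, B, D, E, F, G}, so {E, G} is not a superkey.
Because {B} is non-prime and the left side of E, G --> B is not a superkey, the relation is not in 3NF.
No proper subset of a key has a non-prime attribute in its closure, so there is no partial dependency; 2NF holds.

2NF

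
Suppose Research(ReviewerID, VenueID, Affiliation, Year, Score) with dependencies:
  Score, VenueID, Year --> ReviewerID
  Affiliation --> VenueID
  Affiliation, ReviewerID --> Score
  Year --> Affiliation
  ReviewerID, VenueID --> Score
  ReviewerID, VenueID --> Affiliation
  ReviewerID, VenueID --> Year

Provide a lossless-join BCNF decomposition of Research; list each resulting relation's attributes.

{Affiliation, VenueID}; {Affiliation, Year}; {ReviewerID, Score, Year}

Candidate keys of the original relation: {Affiliation, ReviewerID}, {ReviewerID, VenueID}, {ReviewerID, Year}, {Score, Year}.
In {Affiliation, ReviewerID, Score, VenueID, Year}, {Affiliation} is not a superkey ({Affiliation}⁺ restricted to this set is {Affiliation, VenueID}), so split on Affiliation --> VenueID into {Affiliation, VenueID} and {Affiliation, ReviewerID, Score, Year}.
{Affiliation, VenueID}: every determinant is a superkey — BCNF.
In {Affiliation, ReviewerID, Score, Year}, {Year} is not a superkey ({Year}⁺ restricted to this set is {Affiliation, Year}), so split on Year --> Affiliation into {Affiliation, Year} and {ReviewerID, Score, Year}.
{Affiliation, Year}: every determinant is a superkey — BCNF.
{ReviewerID, Score, Year}: every determinant is a superkey — BCNF.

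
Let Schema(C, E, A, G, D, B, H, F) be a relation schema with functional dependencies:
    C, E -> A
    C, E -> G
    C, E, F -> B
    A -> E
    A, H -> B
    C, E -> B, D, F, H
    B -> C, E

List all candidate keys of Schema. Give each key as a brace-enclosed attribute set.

{A, C}, {A, H}, {B}, {C, E}

{B}⁺ = {A, B, C, D, E, F, G, H} — all of the relation — so {B} is a candidate key.
{A, C}⁺ = {A, B, C, D, E, F, G, H} — all of the relation — so {A, C} is a candidate key.
{A, H}⁺ = {A, B, C, D, E, F, G, H} — all of the relation — so {A, H} is a candidate key.
{C, E}⁺ = {A, B, C, D, E, F, G, H} — all of the relation — so {C, E} is a candidate key.
No proper subset of any of these is a key, and no other minimal superkey exists.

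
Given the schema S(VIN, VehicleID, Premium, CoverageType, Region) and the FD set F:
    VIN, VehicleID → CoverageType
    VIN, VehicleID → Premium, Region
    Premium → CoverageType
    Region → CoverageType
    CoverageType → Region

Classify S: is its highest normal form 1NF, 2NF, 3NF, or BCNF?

Candidate key: {VIN, VehicleID}. Prime attributes: {VIN, VehicleID}.
Premium → CoverageType: {Premium}⁺ = {CoverageType, Premium, Region}, which is not all of the attributes, so the left side is not a superkey — BCNF is violated.
Premium → CoverageType determines the non-prime attribute {CoverageType} from a non-superkey — 3NF is violated.
No proper subset of a key has a non-prime attribute in its closure, so there is no partial dependency; 2NF holds.

2NF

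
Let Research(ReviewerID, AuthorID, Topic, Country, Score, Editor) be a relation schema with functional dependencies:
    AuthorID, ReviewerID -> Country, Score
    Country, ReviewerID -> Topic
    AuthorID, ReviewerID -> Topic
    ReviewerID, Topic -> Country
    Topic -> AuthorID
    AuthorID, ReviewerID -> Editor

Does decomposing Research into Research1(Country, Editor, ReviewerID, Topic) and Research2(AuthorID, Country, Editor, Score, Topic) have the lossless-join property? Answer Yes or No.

No

Common attributes: {Country, Editor, Topic}; their closure is {AuthorID, Country, Editor, Topic}.
The closure covers neither Research1 nor Research2 entirely; the join is not lossless.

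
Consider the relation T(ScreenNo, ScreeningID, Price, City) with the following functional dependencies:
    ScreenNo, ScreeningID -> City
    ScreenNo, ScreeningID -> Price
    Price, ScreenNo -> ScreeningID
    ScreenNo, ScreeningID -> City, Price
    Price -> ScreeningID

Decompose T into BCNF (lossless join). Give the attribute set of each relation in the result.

Candidate keys of the original relation: {Price, ScreenNo}, {ScreenNo, ScreeningID}.
{City, Price, ScreenNo, ScreeningID}: {Price} determines {Price, ScreeningID} here but is not a superkey — split on Price -> ScreeningID, giving {Price, ScreeningID} and {City, Price, ScreenNo}.
{Price, ScreeningID} has no BCNF violation.
{City, Price, ScreenNo} has no BCNF violation.

{City, Price, ScreenNo}; {Price, ScreeningID}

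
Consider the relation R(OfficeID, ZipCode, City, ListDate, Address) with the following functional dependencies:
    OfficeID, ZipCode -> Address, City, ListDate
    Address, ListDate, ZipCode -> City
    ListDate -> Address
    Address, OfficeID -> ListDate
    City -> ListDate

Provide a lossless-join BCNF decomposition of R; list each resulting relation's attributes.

Candidate key of the original relation: {OfficeID, ZipCode}.
{Address, City, ListDate, OfficeID, ZipCode}: {Address, ListDate, ZipCode} determines {Address, City, ListDate, ZipCode} here but is not a superkey — split on Address, ListDate, ZipCode -> City, giving {Address, City, ListDate, ZipCode} and {Address, ListDate, OfficeID, ZipCode}.
{Address, City, ListDate, ZipCode}: {ListDate} determines {Address, ListDate} here but is not a superkey — split on ListDate -> Address, giving {Address, ListDate} and {City, ListDate, ZipCode}.
{Address, ListDate} has no BCNF violation.
{City, ListDate, ZipCode}: {City} determines {City, ListDate} here but is not a superkey — split on City -> ListDate, giving {City, ListDate} and {City, ZipCode}.
{City, ListDate} has no BCNF violation.
{City, ZipCode} has no BCNF violation.
{Address, ListDate, OfficeID, ZipCode}: {ListDate} determines {Address, ListDate} here but is not a superkey — split on ListDate -> Address, giving {Address, ListDate} and {ListDate, OfficeID, ZipCode}.
{Address, ListDate} has no BCNF violation.
{ListDate, OfficeID, ZipCode} has no BCNF violation.

{Address, ListDate}; {City, ListDate}; {City, ZipCode}; {ListDate, OfficeID, ZipCode}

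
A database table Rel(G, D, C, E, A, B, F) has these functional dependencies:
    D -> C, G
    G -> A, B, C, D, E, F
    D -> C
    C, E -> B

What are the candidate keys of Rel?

{D}, {G}

{D}⁺ = {A, B, C, D, E, F, G} — all of the relation — so {D} is a candidate key.
{G}⁺ = {A, B, C, D, E, F, G} — all of the relation — so {G} is a candidate key.
No proper subset of any of these is a key, and no other minimal superkey exists.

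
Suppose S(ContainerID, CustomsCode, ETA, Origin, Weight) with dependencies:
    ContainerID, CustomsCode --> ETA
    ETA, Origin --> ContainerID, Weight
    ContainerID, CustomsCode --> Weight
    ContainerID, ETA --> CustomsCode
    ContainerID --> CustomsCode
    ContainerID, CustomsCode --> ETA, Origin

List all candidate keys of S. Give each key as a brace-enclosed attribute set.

{ContainerID}⁺ = {ContainerID, CustomsCode, ETA, Origin, Weight} — all of the relation — so {ContainerID} is a candidate key.
{ETA, Origin}⁺ = {ContainerID, CustomsCode, ETA, Origin, Weight} — all of the relation — so {ETA, Origin} is a candidate key.
Any other superkey properly contains one of these, so there are no further candidate keys.

{ContainerID}, {ETA, Origin}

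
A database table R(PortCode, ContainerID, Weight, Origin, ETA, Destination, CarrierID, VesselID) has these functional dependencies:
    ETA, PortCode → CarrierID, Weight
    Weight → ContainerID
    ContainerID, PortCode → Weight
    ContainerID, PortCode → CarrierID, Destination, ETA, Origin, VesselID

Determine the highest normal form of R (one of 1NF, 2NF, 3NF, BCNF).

Candidate keys: {ContainerID, PortCode}, {ETA, PortCode}, {PortCode, Weight}. Prime attributes: {ContainerID, ETA, PortCode, Weight}.
Weight → ContainerID: {Weight}⁺ = {ContainerID, Weight}, which is not all of the attributes, so the left side is not a superkey — BCNF is violated.
But every attribute on its right side ({ContainerID}) is prime, and the same holds for every other non-superkey FD, so 3NF still holds.

3NF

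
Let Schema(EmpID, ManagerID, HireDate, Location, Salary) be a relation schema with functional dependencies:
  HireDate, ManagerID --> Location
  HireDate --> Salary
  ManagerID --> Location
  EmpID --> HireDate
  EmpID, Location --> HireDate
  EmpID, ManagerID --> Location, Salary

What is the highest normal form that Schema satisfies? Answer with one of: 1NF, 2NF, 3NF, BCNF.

Candidate key: {EmpID, ManagerID}. Prime attributes: {EmpID, ManagerID}.
For HireDate, ManagerID --> Location we have {HireDate, ManagerID}⁺ = {HireDate, Location, ManagerID, Salary}; {HireDate, ManagerID} is not a superkey, so BCNF fails.
Because {Location} is non-prime and the left side of HireDate, ManagerID --> Location is not a superkey, the relation is not in 3NF.
{EmpID} is a proper subset of the key {EmpID, ManagerID}, and {EmpID}⁺ contains the non-prime attributes {HireDate, Salary} — a partial dependency, so 2NF is violated.

1NF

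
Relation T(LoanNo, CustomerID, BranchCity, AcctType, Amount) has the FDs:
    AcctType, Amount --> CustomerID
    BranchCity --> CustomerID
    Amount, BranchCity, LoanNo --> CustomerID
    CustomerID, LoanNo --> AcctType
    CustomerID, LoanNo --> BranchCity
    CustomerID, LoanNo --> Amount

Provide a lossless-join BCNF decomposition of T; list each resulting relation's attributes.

Candidate keys of the original relation: {AcctType, Amount, LoanNo}, {BranchCity, LoanNo}, {CustomerID, LoanNo}.
{AcctType, Amount, BranchCity, CustomerID, LoanNo}: {AcctType, Amount} determines {AcctType, Amount, CustomerID} here but is not a superkey — split on AcctType, Amount --> CustomerID, giving {AcctType, Amount, CustomerID} and {AcctType, Amount, BranchCity, LoanNo}.
{AcctType, Amount, CustomerID} is in BCNF.
{AcctType, Amount, BranchCity, LoanNo} is in BCNF.

{AcctType, Amount, BranchCity, LoanNo}; {AcctType, Amount, CustomerID}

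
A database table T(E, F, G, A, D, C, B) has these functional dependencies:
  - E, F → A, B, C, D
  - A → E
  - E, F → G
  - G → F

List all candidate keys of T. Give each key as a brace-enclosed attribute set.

{A, F}⁺ = {A, B, C, D, E, F, G}, which is every attribute, so {A, F} is a candidate key.
{A, G}⁺ = {A, B, C, D, E, F, G}, which is every attribute, so {A, G} is a candidate key.
{E, F}⁺ = {A, B, C, D, E, F, G}, which is every attribute, so {E, F} is a candidate key.
{E, G}⁺ = {A, B, C, D, E, F, G}, which is every attribute, so {E, G} is a candidate key.
These are minimal and exhaustive — every other superkey contains one of them.

{A, F}, {A, G}, {E, F}, {E, G}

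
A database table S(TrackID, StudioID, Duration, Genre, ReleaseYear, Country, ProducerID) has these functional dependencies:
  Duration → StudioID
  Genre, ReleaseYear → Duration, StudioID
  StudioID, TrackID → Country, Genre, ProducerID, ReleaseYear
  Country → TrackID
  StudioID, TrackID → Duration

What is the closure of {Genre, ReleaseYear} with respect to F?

Start with {Genre, ReleaseYear}.
Genre, ReleaseYear → Duration, StudioID applies; add {Duration, StudioID} → now {Duration, Genre, ReleaseYear, StudioID}.
No further FD applies.

{Duration, Genre, ReleaseYear, StudioID}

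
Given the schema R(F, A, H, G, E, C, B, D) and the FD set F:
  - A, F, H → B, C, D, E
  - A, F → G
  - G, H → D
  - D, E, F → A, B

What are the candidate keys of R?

No FD produces {F, H}, so they must be in every candidate key.
{A, F, H}⁺ = {A, B, C, D, E, F, G, H} — all of the relation — so {A, F, H} is a candidate key.
{D, E, F, H}⁺ = {A, B, C, D, E, F, G, H} — all of the relation — so {D, E, F, H} is a candidate key.
{E, F, G, H}⁺ = {A, B, C, D, E, F, G, H} — all of the relation — so {E, F, G, H} is a candidate key.
No proper subset of any of these is a key, and no other minimal superkey exists.

{A, F, H}, {D, E, F, H}, {E, F, G, H}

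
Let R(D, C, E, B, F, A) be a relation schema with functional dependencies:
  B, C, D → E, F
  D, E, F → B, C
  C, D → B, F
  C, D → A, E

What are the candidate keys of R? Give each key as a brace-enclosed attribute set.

{C, D}, {D, E, F}

No FD produces {D}, so it must be in every candidate key.
{C, D} is a candidate key since {C, D}⁺ = {A, B, C, D, E, F} covers every attribute.
{D, E, F} is a candidate key since {D, E, F}⁺ = {A, B, C, D, E, F} covers every attribute.
These are minimal and exhaustive — every other superkey contains one of them.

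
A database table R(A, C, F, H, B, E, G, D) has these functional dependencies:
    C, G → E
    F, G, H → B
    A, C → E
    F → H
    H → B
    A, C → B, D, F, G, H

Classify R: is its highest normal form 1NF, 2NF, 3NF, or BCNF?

Candidate key: {A, C}. Prime attributes: {A, C}.
C, G → E breaks BCNF: {C, G}⁺ = {C, E, G}, so {C, G} is not a superkey.
C, G → E has non-prime {E} on the right and a non-superkey on the left, so 3NF fails.
Checking every proper subset of each key, none determines a non-prime attribute — 2NF is satisfied.

2NF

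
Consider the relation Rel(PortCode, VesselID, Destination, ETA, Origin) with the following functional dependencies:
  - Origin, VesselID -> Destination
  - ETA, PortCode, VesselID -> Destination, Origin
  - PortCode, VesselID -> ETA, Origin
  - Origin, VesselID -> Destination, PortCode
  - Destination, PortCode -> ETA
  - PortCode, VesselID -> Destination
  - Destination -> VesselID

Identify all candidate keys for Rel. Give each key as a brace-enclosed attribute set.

{Destination, Origin}, {Destination, PortCode}, {Origin, VesselID}, {PortCode, VesselID}

Closure of {Destination, Origin} is {Destination, ETA, Origin, PortCode, VesselID}, the whole schema; {Destination, Origin} is a candidate key.
Closure of {Destination, PortCode} is {Destination, ETA, Origin, PortCode, VesselID}, the whole schema; {Destination, PortCode} is a candidate key.
Closure of {Origin, VesselID} is {Destination, ETA, Origin, PortCode, VesselID}, the whole schema; {Origin, VesselID} is a candidate key.
Closure of {PortCode, VesselID} is {Destination, ETA, Origin, PortCode, VesselID}, the whole schema; {PortCode, VesselID} is a candidate key.
These are minimal and exhaustive — every other superkey contains one of them.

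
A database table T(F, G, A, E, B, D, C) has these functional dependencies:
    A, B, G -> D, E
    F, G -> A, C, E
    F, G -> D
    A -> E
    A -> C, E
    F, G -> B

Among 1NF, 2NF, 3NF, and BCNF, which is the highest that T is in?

2NF

Candidate key: {F, G}. Prime attributes: {F, G}.
A, B, G -> D, E: {A, B, G}⁺ = {A, B, C, D, E, G}, which is not all of the attributes, so the left side is not a superkey — BCNF is violated.
A, B, G -> D, E has non-prime {D, E} on the right and a non-superkey on the left, so 3NF fails.
No non-prime attribute depends on a proper subset of any candidate key, so 2NF holds.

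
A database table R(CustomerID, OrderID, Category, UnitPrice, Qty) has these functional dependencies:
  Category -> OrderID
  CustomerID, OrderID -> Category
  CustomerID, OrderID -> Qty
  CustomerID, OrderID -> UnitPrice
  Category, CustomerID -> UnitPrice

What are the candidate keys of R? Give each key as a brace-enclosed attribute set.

{CustomerID} never appears on the right of any FD, so every key must include it.
Closure of {Category, CustomerID} is {Category, CustomerID, OrderID, Qty, UnitPrice}, the whole schema; {Category, CustomerID} is a candidate key.
Closure of {CustomerID, OrderID} is {Category, CustomerID, OrderID, Qty, UnitPrice}, the whole schema; {CustomerID, OrderID} is a candidate key.
No proper subset of any of these is a key, and no other minimal superkey exists.

{Category, CustomerID}, {CustomerID, OrderID}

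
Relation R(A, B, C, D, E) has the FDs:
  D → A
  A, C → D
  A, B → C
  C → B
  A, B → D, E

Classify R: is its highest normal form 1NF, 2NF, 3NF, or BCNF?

3NF

Candidate keys: {A, B}, {A, C}, {B, D}, {C, D}. Prime attributes: {A, B, C, D}.
For D → A we have {D}⁺ = {A, D}; {D} is not a superkey, so BCNF fails.
But every attribute on its right side ({A}) is prime, and the same holds for every other non-superkey FD, so 3NF still holds.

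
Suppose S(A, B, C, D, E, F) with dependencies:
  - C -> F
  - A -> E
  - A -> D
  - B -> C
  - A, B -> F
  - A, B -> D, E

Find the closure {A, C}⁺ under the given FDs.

{A, C, D, E, F}

Start with {A, C}.
C -> F applies; add {F} → now {A, C, F}.
A -> E applies; add {E} → now {A, C, E, F}.
A -> D applies; add {D} → now {A, C, D, E, F}.
No further FD applies.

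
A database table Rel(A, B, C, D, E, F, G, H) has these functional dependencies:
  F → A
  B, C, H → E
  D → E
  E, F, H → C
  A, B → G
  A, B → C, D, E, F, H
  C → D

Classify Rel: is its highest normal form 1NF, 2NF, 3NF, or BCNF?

2NF

Candidate keys: {A, B}, {B, F}. Prime attributes: {A, B, F}.
For F → A we have {F}⁺ = {A, F}; {F} is not a superkey, so BCNF fails.
B, C, H → E determines the non-prime attribute {E} from a non-superkey — 3NF is violated.
Checking every proper subset of each key, none determines a non-prime attribute — 2NF is satisfied.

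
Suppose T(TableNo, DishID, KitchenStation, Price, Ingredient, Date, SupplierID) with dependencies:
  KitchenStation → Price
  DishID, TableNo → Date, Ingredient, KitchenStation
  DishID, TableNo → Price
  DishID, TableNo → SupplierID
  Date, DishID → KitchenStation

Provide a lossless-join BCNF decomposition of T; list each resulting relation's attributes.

{Date, DishID, Ingredient, SupplierID, TableNo}; {Date, DishID, KitchenStation}; {KitchenStation, Price}

Candidate key of the original relation: {DishID, TableNo}.
{Date, DishID, Ingredient, KitchenStation, Price, SupplierID, TableNo}: {KitchenStation} determines {KitchenStation, Price} here but is not a superkey — split on KitchenStation → Price, giving {KitchenStation, Price} and {Date, DishID, Ingredient, KitchenStation, SupplierID, TableNo}.
{KitchenStation, Price}: every determinant is a superkey — BCNF.
{Date, DishID, Ingredient, KitchenStation, SupplierID, TableNo}: {Date, DishID} determines {Date, DishID, KitchenStation} here but is not a superkey — split on Date, DishID → KitchenStation, giving {Date, DishID, KitchenStation} and {Date, DishID, Ingredient, SupplierID, TableNo}.
{Date, DishID, KitchenStation}: every determinant is a superkey — BCNF.
{Date, DishID, Ingredient, SupplierID, TableNo}: every determinant is a superkey — BCNF.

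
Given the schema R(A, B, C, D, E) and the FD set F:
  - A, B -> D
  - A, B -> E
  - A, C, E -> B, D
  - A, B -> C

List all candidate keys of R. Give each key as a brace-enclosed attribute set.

Attributes never on any right-hand side: {A} — every candidate key must contain it.
{A, B} is a candidate key since {A, B}⁺ = {A, B, C, D, E} covers every attribute.
{A, C, E} is a candidate key since {A, C, E}⁺ = {A, B, C, D, E} covers every attribute.
No proper subset of any of these is a key, and no other minimal superkey exists.

{A, B}, {A, C, E}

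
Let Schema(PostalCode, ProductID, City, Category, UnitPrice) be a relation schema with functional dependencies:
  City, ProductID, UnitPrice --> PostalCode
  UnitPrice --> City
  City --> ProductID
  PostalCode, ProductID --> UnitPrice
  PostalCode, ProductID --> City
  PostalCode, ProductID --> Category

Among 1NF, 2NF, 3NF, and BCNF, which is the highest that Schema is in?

Candidate keys: {City, PostalCode}, {PostalCode, ProductID}, {UnitPrice}. Prime attributes: {City, PostalCode, ProductID, UnitPrice}.
For City --> ProductID we have {City}⁺ = {City, ProductID}; {City} is not a superkey, so BCNF fails.
Since {ProductID} ⊆ prime attributes and every other non-superkey FD also has a prime right side, the schema is in 3NF.

3NF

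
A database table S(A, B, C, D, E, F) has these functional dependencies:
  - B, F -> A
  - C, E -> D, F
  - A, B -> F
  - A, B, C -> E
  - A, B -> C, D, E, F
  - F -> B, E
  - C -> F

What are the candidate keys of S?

{C} is a candidate key since {C}⁺ = {A, B, C, D, E, F} covers every attribute.
{F} is a candidate key since {F}⁺ = {A, B, C, D, E, F} covers every attribute.
{A, B} is a candidate key since {A, B}⁺ = {A, B, C, D, E, F} covers every attribute.
No proper subset of any of these is a key, and no other minimal superkey exists.

{A, B}, {C}, {F}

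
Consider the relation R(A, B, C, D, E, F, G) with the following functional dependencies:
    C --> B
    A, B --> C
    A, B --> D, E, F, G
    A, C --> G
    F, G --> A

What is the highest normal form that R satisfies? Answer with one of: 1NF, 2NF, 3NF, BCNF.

3NF

Candidate keys: {A, B}, {A, C}, {B, F, G}, {C, F, G}. Prime attributes: {A, B, C, F, G}.
C --> B breaks BCNF: {C}⁺ = {B, C}, so {C} is not a superkey.
Its right-hand attributes {B} are all prime, as are those of every other non-superkey FD — the relation is in 3NF.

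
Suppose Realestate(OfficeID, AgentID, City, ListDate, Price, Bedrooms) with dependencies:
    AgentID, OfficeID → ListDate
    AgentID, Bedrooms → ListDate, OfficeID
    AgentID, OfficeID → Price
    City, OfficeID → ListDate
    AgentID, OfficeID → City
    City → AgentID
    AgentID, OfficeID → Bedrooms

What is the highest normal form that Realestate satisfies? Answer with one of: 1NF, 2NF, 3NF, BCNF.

Candidate keys: {AgentID, Bedrooms}, {AgentID, OfficeID}, {Bedrooms, City}, {City, OfficeID}. Prime attributes: {AgentID, Bedrooms, City, OfficeID}.
City → AgentID: {City}⁺ = {AgentID, City}, which is not all of the attributes, so the left side is not a superkey — BCNF is violated.
Since {AgentID} ⊆ prime attributes and every other non-superkey FD also has a prime right side, the schema is in 3NF.

3NF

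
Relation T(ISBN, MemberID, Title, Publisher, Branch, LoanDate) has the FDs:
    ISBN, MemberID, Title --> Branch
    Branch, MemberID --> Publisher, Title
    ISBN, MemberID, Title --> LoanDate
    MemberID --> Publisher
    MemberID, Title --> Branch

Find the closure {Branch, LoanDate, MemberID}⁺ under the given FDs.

{Branch, LoanDate, MemberID, Publisher, Title}

Start with {Branch, LoanDate, MemberID}.
Branch, MemberID --> Publisher, Title applies; add {Publisher, Title} → now {Branch, LoanDate, MemberID, Publisher, Title}.
No further FD applies.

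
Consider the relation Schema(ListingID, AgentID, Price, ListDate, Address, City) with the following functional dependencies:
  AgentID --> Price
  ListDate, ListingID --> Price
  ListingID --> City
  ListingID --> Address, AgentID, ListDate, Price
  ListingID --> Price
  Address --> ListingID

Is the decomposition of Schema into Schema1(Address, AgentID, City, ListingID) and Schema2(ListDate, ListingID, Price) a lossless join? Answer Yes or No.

Schema1 ∩ Schema2 = {ListingID}; its closure under F is {Address, AgentID, City, ListDate, ListingID, Price}.
Since Schema1 ⊆ {Address, AgentID, City, ListDate, ListingID, Price}, the intersection is a superkey of Schema1; the decomposition is lossless.

Yes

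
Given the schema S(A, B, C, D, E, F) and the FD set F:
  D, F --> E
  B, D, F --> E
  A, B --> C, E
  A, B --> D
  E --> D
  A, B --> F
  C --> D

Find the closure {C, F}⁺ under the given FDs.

{C, D, E, F}

Start with {C, F}.
C --> D applies; add {D} → now {C, D, F}.
D, F --> E applies; add {E} → now {C, D, E, F}.
No further FD applies.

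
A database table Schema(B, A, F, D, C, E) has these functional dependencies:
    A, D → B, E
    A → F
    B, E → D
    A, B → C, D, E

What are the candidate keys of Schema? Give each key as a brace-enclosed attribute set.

{A, B}, {A, D}

Attributes never on any right-hand side: {A} — every candidate key must contain it.
{A, B}⁺ = {A, B, C, D, E, F} — all of the relation — so {A, B} is a candidate key.
{A, D}⁺ = {A, B, C, D, E, F} — all of the relation — so {A, D} is a candidate key.
No proper subset of any of these is a key, and no other minimal superkey exists.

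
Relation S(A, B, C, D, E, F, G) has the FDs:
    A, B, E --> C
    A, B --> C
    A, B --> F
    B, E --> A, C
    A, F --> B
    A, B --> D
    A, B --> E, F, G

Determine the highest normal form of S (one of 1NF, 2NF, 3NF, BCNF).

BCNF

Candidate keys: {A, B}, {A, F}, {B, E}. Prime attributes: {A, B, E, F}.
The left-hand side of every FD is a superkey, so BCNF is satisfied.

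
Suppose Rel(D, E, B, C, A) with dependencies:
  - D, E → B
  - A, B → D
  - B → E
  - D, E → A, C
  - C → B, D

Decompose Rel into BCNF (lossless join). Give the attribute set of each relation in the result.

Candidate keys of the original relation: {A, B}, {B, D}, {C}, {D, E}.
Within {A, B, C, D, E}: {B}⁺ ∩ {A, B, C, D, E} = {B, E}, not the whole set, so B → E violates BCNF; decompose into {B, E} and {A, B, C, D}.
{B, E} has no BCNF violation.
{A, B, C, D} has no BCNF violation.

{A, B, C, D}; {B, E}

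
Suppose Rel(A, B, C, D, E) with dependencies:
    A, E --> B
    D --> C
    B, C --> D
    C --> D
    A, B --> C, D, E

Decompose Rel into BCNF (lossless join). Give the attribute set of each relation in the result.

{A, B, D, E}; {C, D}

Candidate keys of the original relation: {A, B}, {A, E}.
In {A, B, C, D, E}, {D} is not a superkey ({D}⁺ restricted to this set is {C, D}), so split on D --> C into {C, D} and {A, B, D, E}.
{C, D} is in BCNF.
{A, B, D, E} is in BCNF.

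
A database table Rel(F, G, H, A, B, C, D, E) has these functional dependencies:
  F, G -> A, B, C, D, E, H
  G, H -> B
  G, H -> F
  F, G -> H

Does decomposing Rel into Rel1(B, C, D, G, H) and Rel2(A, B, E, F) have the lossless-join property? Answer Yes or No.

No

The shared attributes are {B} and {B}⁺ = {B}.
Neither Rel1 nor Rel2 is contained in that closure, so the decomposition is lossy.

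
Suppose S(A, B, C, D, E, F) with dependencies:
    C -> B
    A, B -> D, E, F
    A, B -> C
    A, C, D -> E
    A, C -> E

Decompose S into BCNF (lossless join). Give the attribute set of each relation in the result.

{A, C, D, E, F}; {B, C}

Candidate keys of the original relation: {A, B}, {A, C}.
{A, B, C, D, E, F}: {C} determines {B, C} here but is not a superkey — split on C -> B, giving {B, C} and {A, C, D, E, F}.
{B, C} is in BCNF.
{A, C, D, E, F} is in BCNF.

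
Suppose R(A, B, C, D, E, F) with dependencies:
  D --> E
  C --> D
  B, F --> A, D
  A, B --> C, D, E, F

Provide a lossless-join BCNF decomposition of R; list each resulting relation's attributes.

Candidate keys of the original relation: {A, B}, {B, F}.
Within {A, B, C, D, E, F}: {D}⁺ ∩ {A, B, C, D, E, F} = {D, E}, not the whole set, so D --> E violates BCNF; decompose into {D, E} and {A, B, C, D, F}.
{D, E} is in BCNF.
Within {A, B, C, D, F}: {C}⁺ ∩ {A, B, C, D, F} = {C, D}, not the whole set, so C --> D violates BCNF; decompose into {C, D} and {A, B, C, F}.
{C, D} is in BCNF.
{A, B, C, F} is in BCNF.

{A, B, C, F}; {C, D}; {D, E}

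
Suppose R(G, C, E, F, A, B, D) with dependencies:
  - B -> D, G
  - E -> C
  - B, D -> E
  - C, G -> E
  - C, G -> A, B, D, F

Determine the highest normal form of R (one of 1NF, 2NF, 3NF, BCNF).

3NF

Candidate keys: {B}, {C, G}, {E, G}. Prime attributes: {B, C, E, G}.
E -> C: {E}⁺ = {C, E}, which is not all of the attributes, so the left side is not a superkey — BCNF is violated.
Its right-hand attributes {C} are all prime, as are those of every other non-superkey FD — the relation is in 3NF.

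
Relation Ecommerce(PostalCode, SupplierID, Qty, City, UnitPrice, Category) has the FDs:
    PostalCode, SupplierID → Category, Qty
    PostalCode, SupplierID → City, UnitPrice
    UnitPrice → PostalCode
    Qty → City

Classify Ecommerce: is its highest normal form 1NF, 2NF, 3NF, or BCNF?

Candidate keys: {PostalCode, SupplierID}, {SupplierID, UnitPrice}. Prime attributes: {PostalCode, SupplierID, UnitPrice}.
UnitPrice → PostalCode: {UnitPrice}⁺ = {PostalCode, UnitPrice}, which is not all of the attributes, so the left side is not a superkey — BCNF is violated.
Because {City} is non-prime and the left side of Qty → City is not a superkey, the relation is not in 3NF.
No proper subset of a key has a non-prime attribute in its closure, so there is no partial dependency; 2NF holds.

2NF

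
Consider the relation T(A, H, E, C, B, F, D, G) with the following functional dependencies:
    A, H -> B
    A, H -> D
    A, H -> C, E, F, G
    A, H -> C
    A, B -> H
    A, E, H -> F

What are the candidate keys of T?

{A} never appears on the right of any FD, so every key must include it.
{A, B}⁺ = {A, B, C, D, E, F, G, H} — all of the relation — so {A, B} is a candidate key.
{A, H}⁺ = {A, B, C, D, E, F, G, H} — all of the relation — so {A, H} is a candidate key.
Any other superkey properly contains one of these, so there are no further candidate keys.

{A, B}, {A, H}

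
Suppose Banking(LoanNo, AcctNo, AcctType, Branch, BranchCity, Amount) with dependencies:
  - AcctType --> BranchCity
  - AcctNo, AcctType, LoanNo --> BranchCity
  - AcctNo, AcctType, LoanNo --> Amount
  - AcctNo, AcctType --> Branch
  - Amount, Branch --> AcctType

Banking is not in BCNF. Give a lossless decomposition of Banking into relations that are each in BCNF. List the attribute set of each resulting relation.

Candidate keys of the original relation: {AcctNo, AcctType, LoanNo}, {AcctNo, Amount, Branch, LoanNo}.
Within {AcctNo, AcctType, Amount, Branch, BranchCity, LoanNo}: {AcctType}⁺ ∩ {AcctNo, AcctType, Amount, Branch, BranchCity, LoanNo} = {AcctType, BranchCity}, not the whole set, so AcctType --> BranchCity violates BCNF; decompose into {AcctType, BranchCity} and {AcctNo, AcctType, Amount, Branch, LoanNo}.
{AcctType, BranchCity}: every determinant is a superkey — BCNF.
Within {AcctNo, AcctType, Amount, Branch, LoanNo}: {AcctNo, AcctType}⁺ ∩ {AcctNo, AcctType, Amount, Branch, LoanNo} = {AcctNo, AcctType, Branch}, not the whole set, so AcctNo, AcctType --> Branch violates BCNF; decompose into {AcctNo, AcctType, Branch} and {AcctNo, AcctType, Amount, LoanNo}.
{AcctNo, AcctType, Branch}: every determinant is a superkey — BCNF.
{AcctNo, AcctType, Amount, LoanNo}: every determinant is a superkey — BCNF.

{AcctNo, AcctType, Amount, LoanNo}; {AcctNo, AcctType, Branch}; {AcctType, BranchCity}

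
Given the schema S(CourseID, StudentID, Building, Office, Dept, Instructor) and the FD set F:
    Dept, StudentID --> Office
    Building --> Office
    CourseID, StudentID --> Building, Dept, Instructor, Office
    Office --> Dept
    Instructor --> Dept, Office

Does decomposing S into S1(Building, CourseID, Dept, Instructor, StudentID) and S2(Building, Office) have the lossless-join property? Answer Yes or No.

Yes

Common attributes: {Building}; their closure is {Building, Dept, Office}.
S2 is contained in that closure, so S1 ∩ S2 --> S2 holds and the join is lossless.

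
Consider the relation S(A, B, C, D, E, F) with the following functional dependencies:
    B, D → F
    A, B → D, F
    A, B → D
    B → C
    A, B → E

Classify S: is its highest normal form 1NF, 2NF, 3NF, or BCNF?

1NF

Candidate key: {A, B}. Prime attributes: {A, B}.
B, D → F: {B, D}⁺ = {B, C, D, F}, which is not all of the attributes, so the left side is not a superkey — BCNF is violated.
Because {F} is non-prime and the left side of B, D → F is not a superkey, the relation is not in 3NF.
Since {B} ⊂ {A, B} and {B}⁺ ⊇ {C} with {C} non-prime, there is a partial dependency; 2NF fails.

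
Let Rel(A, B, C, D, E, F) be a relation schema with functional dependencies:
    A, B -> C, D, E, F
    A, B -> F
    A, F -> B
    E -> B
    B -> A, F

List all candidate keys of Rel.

Closure of {B} is {A, B, C, D, E, F}, the whole schema; {B} is a candidate key.
Closure of {E} is {A, B, C, D, E, F}, the whole schema; {E} is a candidate key.
Closure of {A, F} is {A, B, C, D, E, F}, the whole schema; {A, F} is a candidate key.
Any other superkey properly contains one of these, so there are no further candidate keys.

{A, F}, {B}, {E}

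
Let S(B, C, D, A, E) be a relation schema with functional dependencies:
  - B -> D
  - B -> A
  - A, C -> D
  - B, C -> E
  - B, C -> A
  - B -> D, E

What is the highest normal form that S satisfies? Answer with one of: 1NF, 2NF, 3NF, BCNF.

1NF

Candidate key: {B, C}. Prime attributes: {B, C}.
For B -> D we have {B}⁺ = {A, B, D, E}; {B} is not a superkey, so BCNF fails.
B -> D has non-prime {D} on the right and a non-superkey on the left, so 3NF fails.
The proper key subset {B} of {B, C} determines non-prime {A, D, E}, so the relation is not even in 2NF.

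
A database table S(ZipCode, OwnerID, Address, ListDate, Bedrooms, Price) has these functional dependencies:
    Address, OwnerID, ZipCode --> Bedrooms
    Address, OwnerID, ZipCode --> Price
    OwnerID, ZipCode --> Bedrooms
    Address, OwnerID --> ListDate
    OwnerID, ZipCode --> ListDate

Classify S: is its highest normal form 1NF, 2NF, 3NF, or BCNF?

1NF

Candidate key: {Address, OwnerID, ZipCode}. Prime attributes: {Address, OwnerID, ZipCode}.
OwnerID, ZipCode --> Bedrooms breaks BCNF: {OwnerID, ZipCode}⁺ = {Bedrooms, ListDate, OwnerID, ZipCode}, so {OwnerID, ZipCode} is not a superkey.
Because {Bedrooms} is non-prime and the left side of OwnerID, ZipCode --> Bedrooms is not a superkey, the relation is not in 3NF.
The proper key subset {Address, OwnerID} of {Address, OwnerID, ZipCode} determines non-prime {ListDate}, so the relation is not even in 2NF.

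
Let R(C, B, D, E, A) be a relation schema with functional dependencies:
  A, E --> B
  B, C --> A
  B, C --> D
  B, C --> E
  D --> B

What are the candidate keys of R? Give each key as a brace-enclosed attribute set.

{A, C, E}, {B, C}, {C, D}

No FD produces {C}, so it must be in every candidate key.
{B, C}⁺ = {A, B, C, D, E} — all of the relation — so {B, C} is a candidate key.
{C, D}⁺ = {A, B, C, D, E} — all of the relation — so {C, D} is a candidate key.
{A, C, E}⁺ = {A, B, C, D, E} — all of the relation — so {A, C, E} is a candidate key.
No proper subset of any of these is a key, and no other minimal superkey exists.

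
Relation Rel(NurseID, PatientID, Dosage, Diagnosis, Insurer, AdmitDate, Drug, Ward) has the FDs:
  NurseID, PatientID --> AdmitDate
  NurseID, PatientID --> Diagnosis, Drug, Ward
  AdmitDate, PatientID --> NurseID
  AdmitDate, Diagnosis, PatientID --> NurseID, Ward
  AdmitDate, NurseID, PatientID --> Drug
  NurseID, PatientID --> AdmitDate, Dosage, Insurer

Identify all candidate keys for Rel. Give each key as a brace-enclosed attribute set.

{PatientID} never appears on the right of any FD, so every key must include it.
{AdmitDate, PatientID} is a candidate key since {AdmitDate, PatientID}⁺ = {AdmitDate, Diagnosis, Dosage, Drug, Insurer, NurseID, PatientID, Ward} covers every attribute.
{NurseID, PatientID} is a candidate key since {NurseID, PatientID}⁺ = {AdmitDate, Diagnosis, Dosage, Drug, Insurer, NurseID, PatientID, Ward} covers every attribute.
No proper subset of any of these is a key, and no other minimal superkey exists.

{AdmitDate, PatientID}, {NurseID, PatientID}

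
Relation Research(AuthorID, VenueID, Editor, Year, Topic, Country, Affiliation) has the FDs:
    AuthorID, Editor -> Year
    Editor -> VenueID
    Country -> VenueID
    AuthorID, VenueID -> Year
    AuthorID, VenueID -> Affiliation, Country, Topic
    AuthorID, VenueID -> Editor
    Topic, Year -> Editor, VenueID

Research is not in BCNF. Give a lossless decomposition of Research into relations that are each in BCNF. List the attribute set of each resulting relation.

{Affiliation, AuthorID, Country, Topic, Year}; {Editor, Topic, Year}; {Editor, VenueID}

Candidate keys of the original relation: {AuthorID, Country}, {AuthorID, Editor}, {AuthorID, Topic, Year}, {AuthorID, VenueID}.
In {Affiliation, AuthorID, Country, Editor, Topic, VenueID, Year}, {Editor} is not a superkey ({Editor}⁺ restricted to this set is {Editor, VenueID}), so split on Editor -> VenueID into {Editor, VenueID} and {Affiliation, AuthorID, Country, Editor, Topic, Year}.
{Editor, VenueID} has no BCNF violation.
In {Affiliation, AuthorID, Country, Editor, Topic, Year}, {Topic, Year} is not a superkey ({Topic, Year}⁺ restricted to this set is {Editor, Topic, Year}), so split on Topic, Year -> Editor into {Editor, Topic, Year} and {Affiliation, AuthorID, Country, Topic, Year}.
{Editor, Topic, Year} has no BCNF violation.
{Affiliation, AuthorID, Country, Topic, Year} has no BCNF violation.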